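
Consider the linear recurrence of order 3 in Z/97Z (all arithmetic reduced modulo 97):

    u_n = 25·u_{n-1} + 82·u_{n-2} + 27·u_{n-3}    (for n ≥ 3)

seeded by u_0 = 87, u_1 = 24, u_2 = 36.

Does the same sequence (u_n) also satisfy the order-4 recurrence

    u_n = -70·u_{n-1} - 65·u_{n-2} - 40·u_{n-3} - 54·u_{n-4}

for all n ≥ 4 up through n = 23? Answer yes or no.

Terms u_0..u_23: 87, 24, 36, 76, 68, 77, 47, 13, 50, 93, 83, 90, 24, 36, 60, 56, 17, 41, 51, 52, 90, 34, 31, 76
n=4: candidate gives 68, actual u_4 = 68 ✓
n=5: candidate gives 77, actual u_5 = 77 ✓
n=6: candidate gives 47, actual u_6 = 47 ✓
n=7: candidate gives 13, actual u_7 = 13 ✓
n=8: candidate gives 50, actual u_8 = 50 ✓
n=9: candidate gives 93, actual u_9 = 93 ✓
n=10: candidate gives 83, actual u_10 = 83 ✓
n=11: candidate gives 90, actual u_11 = 90 ✓
n=12: candidate gives 24, actual u_12 = 24 ✓
n=13: candidate gives 36, actual u_13 = 36 ✓
n=14: candidate gives 60, actual u_14 = 60 ✓
n=15: candidate gives 56, actual u_15 = 56 ✓
n=16: candidate gives 17, actual u_16 = 17 ✓
n=17: candidate gives 41, actual u_17 = 41 ✓
n=18: candidate gives 51, actual u_18 = 51 ✓
n=19: candidate gives 52, actual u_19 = 52 ✓
n=20: candidate gives 90, actual u_20 = 90 ✓
n=21: candidate gives 34, actual u_21 = 34 ✓
n=22: candidate gives 31, actual u_22 = 31 ✓
n=23: candidate gives 76, actual u_23 = 76 ✓

yes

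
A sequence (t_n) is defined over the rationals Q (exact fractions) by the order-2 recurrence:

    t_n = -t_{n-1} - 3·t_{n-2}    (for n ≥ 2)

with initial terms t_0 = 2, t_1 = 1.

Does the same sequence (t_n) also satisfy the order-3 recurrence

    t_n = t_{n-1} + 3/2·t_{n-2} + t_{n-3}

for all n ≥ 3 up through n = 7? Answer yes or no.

Terms t_0..t_7: 2, 1, -7, 4, 17, -29, -22, 109
n=3: candidate gives -7/2, actual t_3 = 4 ✗

no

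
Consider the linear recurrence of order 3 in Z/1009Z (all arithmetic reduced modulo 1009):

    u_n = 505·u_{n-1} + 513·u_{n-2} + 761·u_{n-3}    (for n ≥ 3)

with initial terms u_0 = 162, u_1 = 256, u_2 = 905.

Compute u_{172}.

u_3 = 505·905 + 513·256 + 761·162 = 290
u_4 = 505·290 + 513·905 + 761·256 = 349
u_5 = 505·349 + 513·290 + 761·905 = 684
u_6 = 505·684 + 513·349 + 761·290 = 505
u_7 = 505·505 + 513·684 + 761·349 = 739
u_8 = 505·739 + 513·505 + 761·684 = 506
Continuing the recurrence:
  u_9 = 861;  u_10 = 557;  u_11 = 162;  u_12 = 655;  u_13 = 288;  u_14 = 346
  u_15 = 612;  u_16 = 435;  u_17 = 836;  u_18 = 158;  u_19 = 205;  u_20 = 458
  u_21 = 625;  u_22 = 284;  u_23 = 338;  u_24 = 951;  u_25 = 15;  u_26 = 951
  u_27 = 861;  u_28 = 758;  u_29 = 388;  u_30 = 963;  u_31 = 947;  u_32 = 218
  u_33 = 900;  u_34 = 526;  u_35 = 263;  u_36 = 860;  u_37 = 865;  u_38 = 536
  u_39 = 681;  u_40 = 753;  u_41 = 371;  u_42 = 147;  u_43 = 121;  u_44 = 112
  u_45 = 448;  u_46 = 429;  u_47 = 967;  u_48 = 989;  u_49 = 195;  u_50 = 758
  u_51 = 438;  u_52 = 680;  u_53 = 726;  u_54 = 437;  u_55 = 703;  u_56 = 593
  u_57 = 814;  u_58 = 111;  u_59 = 666;  u_60 = 700;  u_61 = 681;  u_62 = 40
  u_63 = 207;  u_64 = 563;  u_65 = 193;  u_66 = 969;  u_67 = 734;  u_68 = 595
  u_69 = 817;  u_70 = 9;  u_71 = 649;  u_72 = 594;  u_73 = 50;  u_74 = 517
  u_75 = 181;  u_76 = 157;  u_77 = 535;  u_78 = 101;  u_79 = 977;  u_80 = 846
  u_81 = 328;  u_82 = 156;  u_83 = 912;  u_84 = 149;  u_85 = 922;  u_86 = 54
  u_87 = 173;  u_88 = 428;  u_89 = 905;  u_90 = 33;  u_91 = 447;  u_92 = 62
  u_93 = 187;  u_94 = 250;  u_95 = 969;  u_96 = 125;  u_97 = 785;  u_98 = 276
  u_99 = 531;  u_100 = 146;  u_101 = 210;  u_102 = 828;  u_103 = 297;  u_104 = 7
  u_105 = 1002;  u_106 = 57;  u_107 = 251;  u_108 = 328;  u_109 = 774;  u_110 = 458
  u_111 = 130;  u_112 = 689;  u_113 = 369;  u_114 = 35;  u_115 = 785;  u_116 = 997
  u_117 = 509;  u_118 = 714;  u_119 = 92;  u_120 = 963;  u_121 = 262;  u_122 = 131
  u_123 = 79;  u_124 = 753;  u_125 = 848;  u_126 = 854;  u_127 = 493;  u_128 = 515
  u_129 = 510;  u_130 = 926;  u_131 = 176;  u_132 = 541;  u_133 = 657;  u_134 = 630
  u_135 = 379;  u_136 = 517;  u_137 = 608;  u_138 = 3;  u_139 = 556;  u_140 = 365
  u_141 = 633;  u_142 = 737;  u_143 = 994;  u_144 = 623;  u_145 = 37;  u_146 = 962
  u_147 = 164;  u_148 = 92;  u_149 = 988;  u_150 = 964;  u_151 = 190;  u_152 = 380
  u_153 = 857;  u_154 = 430;  u_155 = 538;  u_156 = 251;  u_157 = 472;  u_158 = 620
  u_159 = 596;  u_160 = 511;  u_161 = 389;  u_162 = 8;  u_163 = 185;  u_164 = 48
  u_165 = 117;  u_166 = 496;  u_167 = 942;  u_168 = 896;  u_169 = 473;  u_170 = 757
u_171 = 505·757 + 513·473 + 761·896 = 135
u_172 = 505·135 + 513·757 + 761·473 = 188

188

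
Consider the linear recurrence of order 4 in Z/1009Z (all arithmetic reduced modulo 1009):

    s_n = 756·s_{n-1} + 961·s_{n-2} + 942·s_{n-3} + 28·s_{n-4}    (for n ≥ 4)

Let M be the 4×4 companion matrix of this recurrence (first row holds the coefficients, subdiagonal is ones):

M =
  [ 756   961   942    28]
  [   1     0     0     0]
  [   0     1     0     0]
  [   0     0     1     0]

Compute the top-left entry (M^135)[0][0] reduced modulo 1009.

34

(M^135)[0][0] is the top entry after applying M 135 times to the unit state (1, 0, 0, 0). Equivalently it is h_{138} for the auxiliary sequence (h_n) obeying the same recurrence with h_3 = 1 and h_i = 0 for 0 ≤ i < 3:
h_4 = 756·1 + 961·0 + 942·0 + 28·0 = 756
h_5 = 756·756 + 961·1 + 942·0 + 28·0 = 394
h_6 = 756·394 + 961·756 + 942·1 + 28·0 = 178
h_7 = 756·178 + 961·394 + 942·756 + 28·1 = 456
h_8 = 756·456 + 961·178 + 942·394 + 28·756 = 10
h_9 = 756·10 + 961·456 + 942·178 + 28·394 = 922
Continuing the recurrence:
  h_10 = 1008;  h_11 = 383;  h_12 = 68;  h_13 = 385;  h_14 = 776;  h_15 = 223
  h_16 = 495;  h_17 = 433;  h_18 = 612;  h_19 = 268;  h_20 = 677;  h_21 = 883
  h_22 = 580;  h_23 = 46;  h_24 = 28;  h_25 = 788;  h_26 = 124;  h_27 = 846
  h_28 = 428;  h_29 = 70;  h_30 = 355;  h_31 = 719;  h_32 = 57;  h_33 = 881
  h_34 = 496;  h_35 = 896;  h_36 = 827;  h_37 = 528;  h_38 = 538;  h_39 = 940
  h_40 = 602;  h_41 = 265;  h_42 = 430;  h_43 = 691;  h_44 = 393;  h_45 = 390
  h_46 = 568;  h_47 = 105;  h_48 = 666;  h_49 = 117;  h_50 = 777;  h_51 = 299
  h_52 = 784;  h_53 = 853;  h_54 = 532;  h_55 = 266;  h_56 = 110;  h_57 = 110
  h_58 = 288;  h_59 = 636;  h_60 = 580;  h_61 = 244;  h_62 = 996;  h_63 = 795
  h_64 = 172;  h_65 = 693;  h_66 = 910;  h_67 = 501;  h_68 = 851;  h_69 = 594
  h_70 = 565;  h_71 = 471;  h_72 = 196;  h_73 = 418;  h_74 = 271;  h_75 = 221
  h_76 = 380;  h_77 = 816;  h_78 = 163;  h_79 = 212;  h_80 = 453;  h_81 = 150
  h_82 = 287;  h_83 = 710;  h_84 = 938;  h_85 = 133;  h_86 = 855;  h_87 = 711
  h_88 = 248;  h_89 = 917;  h_90 = 792;  h_91 = 51;  h_92 = 531;  h_93 = 288
  h_94 = 118;  h_95 = 875;  h_96 = 603;  h_97 = 336;  h_98 = 239;  h_99 = 332
  h_100 = 813;  h_101 = 813;  h_102 = 57;  h_103 = 262;  h_104 = 171;  h_105 = 439
  h_106 = 982;  h_107 = 809;  h_108 = 28;  h_109 = 473;  h_110 = 603;  h_111 = 899
  h_112 = 267;  h_113 = 373;  h_114 = 816;  h_115 = 875;  h_116 = 426;  h_117 = 731
  h_118 = 992;  h_119 = 486;  h_120 = 231;  h_121 = 376;  h_122 = 997;  h_123 = 272
  h_124 = 819;  h_125 = 941;  h_126 = 701;  h_127 = 634;  h_128 = 932;  h_129 = 718
  h_130 = 992;  h_131 = 820;  h_132 = 389;  h_133 = 510;  h_134 = 700;  h_135 = 144
  h_136 = 527
h_137 = 756·527 + 961·144 + 942·700 + 28·510 = 685
h_138 = 756·685 + 961·527 + 942·144 + 28·700 = 34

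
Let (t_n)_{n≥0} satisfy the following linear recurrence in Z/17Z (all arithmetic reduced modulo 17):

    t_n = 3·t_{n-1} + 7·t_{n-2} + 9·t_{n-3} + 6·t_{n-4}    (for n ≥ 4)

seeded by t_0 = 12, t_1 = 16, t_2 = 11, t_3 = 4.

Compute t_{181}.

t_4 = 3·4 + 7·11 + 9·16 + 6·12 = 16
t_5 = 3·16 + 7·4 + 9·11 + 6·16 = 16
t_6 = 3·16 + 7·16 + 9·4 + 6·11 = 7
t_7 = 3·7 + 7·16 + 9·16 + 6·4 = 12
t_8 = 3·12 + 7·7 + 9·16 + 6·16 = 2
t_9 = 3·2 + 7·12 + 9·7 + 6·16 = 11
Continuing the recurrence:
  t_10 = 10;  t_11 = 10;  t_12 = 7;  t_13 = 9;  t_14 = 5;  t_15 = 14
  t_16 = 13;  t_17 = 15;  t_18 = 3;  t_19 = 9;  t_20 = 6;  t_21 = 11
  t_22 = 4;  t_23 = 10;  t_24 = 6;  t_25 = 3;  t_26 = 12;  t_27 = 1
  t_28 = 14;  t_29 = 5;  t_30 = 7;  t_31 = 1;  t_32 = 11;  t_33 = 14
  t_34 = 0;  t_35 = 16;  t_36 = 2;  t_37 = 15;  t_38 = 16;  t_39 = 12
  t_40 = 6;  t_41 = 13;  t_42 = 13;  t_43 = 1;  t_44 = 9;  t_45 = 8
  t_46 = 4;  t_47 = 2;  t_48 = 7;  t_49 = 0;  t_50 = 6;  t_51 = 8
  t_52 = 6;  t_53 = 9;  t_54 = 7;  t_55 = 16;  t_56 = 10;  t_57 = 4
  t_58 = 13;  t_59 = 15;  t_60 = 11;  t_61 = 7;  t_62 = 5;  t_63 = 15
  t_64 = 5;  t_65 = 3;  t_66 = 5;  t_67 = 1;  t_68 = 10;  t_69 = 15
  t_70 = 1;  t_71 = 0;  t_72 = 15;  t_73 = 8;  t_74 = 16;  t_75 = 1
  t_76 = 5;  t_77 = 10;  t_78 = 0;  t_79 = 2;  t_80 = 7;  t_81 = 10
  t_82 = 12;  t_83 = 11;  t_84 = 11;  t_85 = 6;  t_86 = 11;  t_87 = 2
  t_88 = 16;  t_89 = 10;  t_90 = 5;  t_91 = 3;  t_92 = 9;  t_93 = 0
  t_94 = 1;  t_95 = 0;  t_96 = 10;  t_97 = 5;  t_98 = 6;  t_99 = 7
  t_100 = 15;  t_101 = 8;  t_102 = 7;  t_103 = 16;  t_104 = 4;  t_105 = 14
  t_106 = 1;  t_107 = 12;  t_108 = 6;  t_109 = 8;  t_110 = 10;  t_111 = 8
  t_112 = 15;  t_113 = 1;  t_114 = 2;  t_115 = 9;  t_116 = 4;  t_117 = 14
  t_118 = 10;  t_119 = 14;  t_120 = 7;  t_121 = 4;  t_122 = 9;  t_123 = 15
  t_124 = 16;  t_125 = 3;  t_126 = 4;  t_127 = 12;  t_128 = 0;  t_129 = 2
  t_130 = 2;  t_131 = 7;  t_132 = 2;  t_133 = 0;  t_134 = 4;  t_135 = 4
  t_136 = 1;  t_137 = 16;  t_138 = 13;  t_139 = 14;  t_140 = 11;  t_141 = 4
  t_142 = 4;  t_143 = 2;  t_144 = 0;  t_145 = 6;  t_146 = 9;  t_147 = 13
  t_148 = 3;  t_149 = 13;  t_150 = 10;  t_151 = 5;  t_152 = 16;  t_153 = 13
  t_154 = 1;  t_155 = 13;  t_156 = 4;  t_157 = 3;  t_158 = 7;  t_159 = 3
  t_160 = 7;  t_161 = 4;  t_162 = 11;  t_163 = 6;  t_164 = 3;  t_165 = 4
  t_166 = 0;  t_167 = 6;  t_168 = 4;  t_169 = 10;  t_170 = 10;  t_171 = 2
  t_172 = 3;  t_173 = 3;  t_174 = 6;  t_175 = 10;  t_176 = 15;  t_177 = 0
  t_178 = 10;  t_179 = 4
t_180 = 3·4 + 7·10 + 9·0 + 6·15 = 2
t_181 = 3·2 + 7·4 + 9·10 + 6·0 = 5

5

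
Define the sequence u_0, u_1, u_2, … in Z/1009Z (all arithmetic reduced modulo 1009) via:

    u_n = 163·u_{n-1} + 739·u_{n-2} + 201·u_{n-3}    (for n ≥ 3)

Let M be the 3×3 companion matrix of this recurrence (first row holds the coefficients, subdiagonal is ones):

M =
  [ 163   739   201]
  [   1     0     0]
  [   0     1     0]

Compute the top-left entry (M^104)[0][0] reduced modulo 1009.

(M^104)[0][0] is the top entry after applying M 104 times to the unit state (1, 0, 0). Equivalently it is h_{106} for the auxiliary sequence (h_n) obeying the same recurrence with h_2 = 1 and h_i = 0 for 0 ≤ i < 2:
h_3 = 163·1 + 739·0 + 201·0 = 163
h_4 = 163·163 + 739·1 + 201·0 = 65
h_5 = 163·65 + 739·163 + 201·1 = 83
h_6 = 163·83 + 739·65 + 201·163 = 490
h_7 = 163·490 + 739·83 + 201·65 = 904
h_8 = 163·904 + 739·490 + 201·83 = 456
h_9 = 163·456 + 739·904 + 201·490 = 377
h_10 = 163·377 + 739·456 + 201·904 = 973
h_11 = 163·973 + 739·377 + 201·456 = 142
h_12 = 163·142 + 739·973 + 201·377 = 680
h_13 = 163·680 + 739·142 + 201·973 = 688
h_14 = 163·688 + 739·680 + 201·142 = 473
h_15 = 163·473 + 739·688 + 201·680 = 776
h_16 = 163·776 + 739·473 + 201·688 = 851
h_17 = 163·851 + 739·776 + 201·473 = 50
h_18 = 163·50 + 739·851 + 201·776 = 950
h_19 = 163·950 + 739·50 + 201·851 = 620
h_20 = 163·620 + 739·950 + 201·50 = 915
h_21 = 163·915 + 739·620 + 201·950 = 156
h_22 = 163·156 + 739·915 + 201·620 = 871
h_23 = 163·871 + 739·156 + 201·915 = 239
h_24 = 163·239 + 739·871 + 201·156 = 619
h_25 = 163·619 + 739·239 + 201·871 = 557
h_26 = 163·557 + 739·619 + 201·239 = 961
h_27 = 163·961 + 739·557 + 201·619 = 511
h_28 = 163·511 + 739·961 + 201·557 = 356
h_29 = 163·356 + 739·511 + 201·961 = 211
h_30 = 163·211 + 739·356 + 201·511 = 624
h_31 = 163·624 + 739·211 + 201·356 = 263
h_32 = 163·263 + 739·624 + 201·211 = 547
h_33 = 163·547 + 739·263 + 201·624 = 297
h_34 = 163·297 + 739·547 + 201·263 = 1007
h_35 = 163·1007 + 739·297 + 201·547 = 170
h_36 = 163·170 + 739·1007 + 201·297 = 164
h_37 = 163·164 + 739·170 + 201·1007 = 610
h_38 = 163·610 + 739·164 + 201·170 = 528
h_39 = 163·528 + 739·610 + 201·164 = 742
h_40 = 163·742 + 739·528 + 201·610 = 96
h_41 = 163·96 + 739·742 + 201·528 = 138
h_42 = 163·138 + 739·96 + 201·742 = 420
h_43 = 163·420 + 739·138 + 201·96 = 46
h_44 = 163·46 + 739·420 + 201·138 = 538
h_45 = 163·538 + 739·46 + 201·420 = 272
h_46 = 163·272 + 739·538 + 201·46 = 141
h_47 = 163·141 + 739·272 + 201·538 = 168
h_48 = 163·168 + 739·141 + 201·272 = 599
h_49 = 163·599 + 739·168 + 201·141 = 907
h_50 = 163·907 + 739·599 + 201·168 = 708
h_51 = 163·708 + 739·907 + 201·599 = 1003
h_52 = 163·1003 + 739·708 + 201·907 = 259
h_53 = 163·259 + 739·1003 + 201·708 = 489
h_54 = 163·489 + 739·259 + 201·1003 = 499
h_55 = 163·499 + 739·489 + 201·259 = 357
h_56 = 163·357 + 739·499 + 201·489 = 561
h_57 = 163·561 + 739·357 + 201·499 = 506
h_58 = 163·506 + 739·561 + 201·357 = 747
h_59 = 163·747 + 739·506 + 201·561 = 29
h_60 = 163·29 + 739·747 + 201·506 = 598
h_61 = 163·598 + 739·29 + 201·747 = 658
h_62 = 163·658 + 739·598 + 201·29 = 55
h_63 = 163·55 + 739·658 + 201·598 = 944
h_64 = 163·944 + 739·55 + 201·658 = 868
h_65 = 163·868 + 739·944 + 201·55 = 577
h_66 = 163·577 + 739·868 + 201·944 = 1003
h_67 = 163·1003 + 739·577 + 201·868 = 547
h_68 = 163·547 + 739·1003 + 201·577 = 922
h_69 = 163·922 + 739·547 + 201·1003 = 381
h_70 = 163·381 + 739·922 + 201·547 = 803
h_71 = 163·803 + 739·381 + 201·922 = 442
h_72 = 163·442 + 739·803 + 201·381 = 429
h_73 = 163·429 + 739·442 + 201·803 = 1000
h_74 = 163·1000 + 739·429 + 201·442 = 806
h_75 = 163·806 + 739·1000 + 201·429 = 75
h_76 = 163·75 + 739·806 + 201·1000 = 650
h_77 = 163·650 + 739·75 + 201·806 = 501
h_78 = 163·501 + 739·650 + 201·75 = 949
h_79 = 163·949 + 739·501 + 201·650 = 735
h_80 = 163·735 + 739·949 + 201·501 = 600
h_81 = 163·600 + 739·735 + 201·949 = 298
h_82 = 163·298 + 739·600 + 201·735 = 3
h_83 = 163·3 + 739·298 + 201·600 = 269
h_84 = 163·269 + 739·3 + 201·298 = 17
h_85 = 163·17 + 739·269 + 201·3 = 365
h_86 = 163·365 + 739·17 + 201·269 = 2
h_87 = 163·2 + 739·365 + 201·17 = 39
h_88 = 163·39 + 739·2 + 201·365 = 480
h_89 = 163·480 + 739·39 + 201·2 = 509
h_90 = 163·509 + 739·480 + 201·39 = 557
h_91 = 163·557 + 739·509 + 201·480 = 400
h_92 = 163·400 + 739·557 + 201·509 = 975
h_93 = 163·975 + 739·400 + 201·557 = 433
h_94 = 163·433 + 739·975 + 201·400 = 737
h_95 = 163·737 + 739·433 + 201·975 = 423
h_96 = 163·423 + 739·737 + 201·433 = 379
h_97 = 163·379 + 739·423 + 201·737 = 858
h_98 = 163·858 + 739·379 + 201·423 = 458
h_99 = 163·458 + 739·858 + 201·379 = 902
h_100 = 163·902 + 739·458 + 201·858 = 78
h_101 = 163·78 + 739·902 + 201·458 = 474
h_102 = 163·474 + 739·78 + 201·902 = 389
h_103 = 163·389 + 739·474 + 201·78 = 546
h_104 = 163·546 + 739·389 + 201·474 = 540
h_105 = 163·540 + 739·546 + 201·389 = 627
h_106 = 163·627 + 739·540 + 201·546 = 562

562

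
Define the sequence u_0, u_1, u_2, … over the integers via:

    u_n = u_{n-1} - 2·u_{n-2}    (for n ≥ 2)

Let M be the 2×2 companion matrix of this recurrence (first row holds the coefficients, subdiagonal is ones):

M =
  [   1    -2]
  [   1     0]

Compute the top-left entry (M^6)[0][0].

7

(M^6)[0][0] is the top entry after applying M 6 times to the unit state (1, 0). Equivalently it is h_{7} for the auxiliary sequence (h_n) obeying the same recurrence with h_1 = 1 and h_i = 0 for 0 ≤ i < 1:
h_2 = 1·1 + -2·0 = 1
h_3 = 1·1 + -2·1 = -1
h_4 = 1·-1 + -2·1 = -3
h_5 = 1·-3 + -2·-1 = -1
h_6 = 1·-1 + -2·-3 = 5
h_7 = 1·5 + -2·-1 = 7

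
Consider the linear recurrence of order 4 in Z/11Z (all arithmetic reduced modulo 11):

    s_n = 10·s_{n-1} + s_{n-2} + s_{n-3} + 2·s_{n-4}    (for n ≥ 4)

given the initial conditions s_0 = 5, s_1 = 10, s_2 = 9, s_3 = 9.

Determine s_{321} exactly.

s_4 = 10·9 + 1·9 + 1·10 + 2·5 = 9
s_5 = 10·9 + 1·9 + 1·9 + 2·10 = 7
s_6 = 10·7 + 1·9 + 1·9 + 2·9 = 7
s_7 = 10·7 + 1·7 + 1·9 + 2·9 = 5
s_8 = 10·5 + 1·7 + 1·7 + 2·9 = 5
s_9 = 10·5 + 1·5 + 1·7 + 2·7 = 10
Continuing the recurrence:
  s_10 = 3;  s_11 = 0;  s_12 = 1;  s_13 = 0;  s_14 = 7;  s_15 = 5
  s_16 = 4;  s_17 = 8;  s_18 = 4;  s_19 = 7;  s_20 = 2;  s_21 = 3
  s_22 = 3;  s_23 = 5;  s_24 = 5;  s_25 = 9;  s_26 = 7;  s_27 = 6
  s_28 = 9;  s_29 = 0;  s_30 = 7;  s_31 = 3;  s_32 = 0;  s_33 = 10
  s_34 = 7;  s_35 = 9;  s_36 = 8;  s_37 = 6;  s_38 = 3;  s_39 = 7
  s_40 = 7;  s_41 = 4;  s_42 = 5;  s_43 = 9;  s_44 = 3;  s_45 = 8
  s_46 = 3;  s_47 = 4;  s_48 = 2;  s_49 = 10;  s_50 = 2;  s_51 = 7
  s_52 = 9;  s_53 = 9;  s_54 = 0;  s_55 = 10;  s_56 = 6;  s_57 = 0
  s_58 = 5;  s_59 = 10;  s_60 = 7;  s_61 = 8;  s_62 = 8;  s_63 = 5
  s_64 = 3;  s_65 = 4;  s_66 = 9;  s_67 = 8;  s_68 = 0;  s_69 = 3
  s_70 = 1;  s_71 = 7;  s_72 = 8;  s_73 = 6;  s_74 = 0;  s_75 = 6
  s_76 = 5;  s_77 = 2;  s_78 = 9;  s_79 = 10;  s_80 = 0;  s_81 = 1
  s_82 = 5;  s_83 = 5;  s_84 = 1;  s_85 = 0;  s_86 = 5;  s_87 = 6
  s_88 = 1;  s_89 = 10;  s_90 = 7;  s_91 = 5;  s_92 = 3;  s_93 = 7
  s_94 = 4;  s_95 = 5;  s_96 = 1;  s_97 = 0;  s_98 = 3;  s_99 = 8
  s_100 = 8;  s_101 = 3;  s_102 = 8;  s_103 = 8;  s_104 = 8;  s_105 = 3
  s_106 = 7;  s_107 = 9;  s_108 = 6;  s_109 = 5;  s_110 = 2;  s_111 = 5
  s_112 = 3;  s_113 = 3;  s_114 = 9;  s_115 = 7;  s_116 = 0;  s_117 = 0
  s_118 = 3;  s_119 = 0;  s_120 = 3;  s_121 = 0;  s_122 = 9;  s_123 = 5
  s_124 = 10;  s_125 = 4;  s_126 = 7;  s_127 = 6;  s_128 = 3;  s_129 = 7
  s_130 = 5;  s_131 = 6;  s_132 = 1;  s_133 = 2;  s_134 = 4;  s_135 = 0
  s_136 = 8;  s_137 = 0;  s_138 = 5;  s_139 = 3;  s_140 = 7;  s_141 = 1
  s_142 = 8;  s_143 = 6;  s_144 = 6;  s_145 = 10;  s_146 = 7;  s_147 = 10
  s_148 = 8;  s_149 = 7;  s_150 = 3;  s_151 = 10;  s_152 = 5;  s_153 = 0
  s_154 = 10;  s_155 = 4;  s_156 = 5;  s_157 = 9;  s_158 = 9;  s_159 = 2
  s_160 = 4;  s_161 = 3;  s_162 = 10;  s_163 = 1;  s_164 = 9;  s_165 = 8
  s_166 = 0;  s_167 = 8;  s_168 = 7;  s_169 = 6;  s_170 = 9;  s_171 = 9
  s_172 = 9;  s_173 = 10;  s_174 = 4;  s_175 = 0;  s_176 = 10;  s_177 = 3
  s_178 = 4;  s_179 = 9;  s_180 = 7;  s_181 = 1;  s_182 = 1;  s_183 = 3
  s_184 = 2;  s_185 = 4;  s_186 = 3;  s_187 = 9;  s_188 = 2;  s_189 = 7
  s_190 = 10;  s_191 = 6;  s_192 = 4;  s_193 = 4;  s_194 = 4;  s_195 = 5
  s_196 = 0;  s_197 = 6;  s_198 = 7;  s_199 = 9;  s_200 = 4;  s_201 = 2
  s_202 = 3;  s_203 = 10;  s_204 = 3;  s_205 = 3;  s_206 = 5;  s_207 = 10
  s_208 = 4;  s_209 = 6;  s_210 = 7;  s_211 = 1;  s_212 = 9;  s_213 = 0
  s_214 = 2;  s_215 = 9;  s_216 = 0;  s_217 = 0;  s_218 = 2;  s_219 = 5
  s_220 = 8;  s_221 = 10;  s_222 = 7;  s_223 = 10;  s_224 = 1;  s_225 = 3
  s_226 = 0;  s_227 = 2;  s_228 = 3;  s_229 = 5;  s_230 = 0;  s_231 = 1
  s_232 = 10;  s_233 = 1;  s_234 = 10;  s_235 = 3;  s_236 = 6;  s_237 = 9
  s_238 = 9;  s_239 = 1;  s_240 = 7;  s_241 = 10;  s_242 = 5;  s_243 = 3
  s_244 = 4;  s_245 = 2;  s_246 = 4;  s_247 = 8;  s_248 = 6;  s_249 = 10
  s_250 = 1;  s_251 = 9;  s_252 = 3;  s_253 = 5;  s_254 = 9;  s_255 = 6
  s_256 = 3;  s_257 = 0;  s_258 = 5;  s_259 = 10;  s_260 = 1;  s_261 = 3
  s_262 = 7;  s_263 = 6;  s_264 = 6;  s_265 = 2;  s_266 = 2;  s_267 = 7
  s_268 = 9;  s_269 = 4;  s_270 = 5;  s_271 = 0;  s_272 = 5;  s_273 = 8
  s_274 = 7;  s_275 = 6;  s_276 = 8;  s_277 = 10;  s_278 = 7;  s_279 = 1
  s_280 = 10;  s_281 = 7;  s_282 = 7;  s_283 = 1;  s_284 = 0;  s_285 = 0
  s_286 = 4;  s_287 = 9;  s_288 = 6;  s_289 = 7;  s_290 = 5;  s_291 = 4
  s_292 = 9;  s_293 = 3;  s_294 = 9;  s_295 = 0;  s_296 = 8;  s_297 = 7
  s_298 = 8;  s_299 = 7;  s_300 = 2;  s_301 = 5;  s_302 = 9;  s_303 = 1
  s_304 = 6;  s_305 = 3;  s_306 = 0;  s_307 = 0;  s_308 = 4;  s_309 = 2
  s_310 = 2;  s_311 = 4;  s_312 = 8;  s_313 = 2;  s_314 = 3;  s_315 = 4
  s_316 = 6;  s_317 = 5;  s_318 = 0;  s_319 = 8
s_320 = 10·8 + 1·0 + 1·5 + 2·6 = 9
s_321 = 10·9 + 1·8 + 1·0 + 2·5 = 9

9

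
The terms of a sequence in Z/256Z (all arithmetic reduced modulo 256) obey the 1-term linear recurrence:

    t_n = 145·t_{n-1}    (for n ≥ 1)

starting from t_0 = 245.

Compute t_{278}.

t_1 = 145·245 = 197
t_2 = 145·197 = 149
t_3 = 145·149 = 101
t_4 = 145·101 = 53
t_5 = 145·53 = 5
t_6 = 145·5 = 213
t_7 = 145·213 = 165
t_8 = 145·165 = 117
t_9 = 145·117 = 69
t_10 = 145·69 = 21
t_11 = 145·21 = 229
t_12 = 145·229 = 181
t_13 = 145·181 = 133
t_14 = 145·133 = 85
t_15 = 145·85 = 37
t_16 = 145·37 = 245
(t_16) = (245) = (t_0), so the sequence has period 16.
278 ≡ 6 (mod 16), hence t_278 = t_6 = 213.

213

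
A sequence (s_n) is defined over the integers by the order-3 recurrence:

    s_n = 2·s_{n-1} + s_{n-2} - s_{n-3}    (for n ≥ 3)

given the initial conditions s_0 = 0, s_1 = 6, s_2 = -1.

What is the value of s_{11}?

689

s_3 = 2·-1 + 1·6 + -1·0 = 4
s_4 = 2·4 + 1·-1 + -1·6 = 1
s_5 = 2·1 + 1·4 + -1·-1 = 7
s_6 = 2·7 + 1·1 + -1·4 = 11
s_7 = 2·11 + 1·7 + -1·1 = 28
s_8 = 2·28 + 1·11 + -1·7 = 60
s_9 = 2·60 + 1·28 + -1·11 = 137
s_10 = 2·137 + 1·60 + -1·28 = 306
s_11 = 2·306 + 1·137 + -1·60 = 689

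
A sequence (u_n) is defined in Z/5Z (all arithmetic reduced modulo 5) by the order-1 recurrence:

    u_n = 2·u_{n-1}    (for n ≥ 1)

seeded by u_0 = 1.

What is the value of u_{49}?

u_1 = 2·1 = 2
u_2 = 2·2 = 4
u_3 = 2·4 = 3
u_4 = 2·3 = 1
(u_4) = (1) = (u_0), so the sequence has period 4.
49 ≡ 1 (mod 4), hence u_49 = u_1 = 2.

2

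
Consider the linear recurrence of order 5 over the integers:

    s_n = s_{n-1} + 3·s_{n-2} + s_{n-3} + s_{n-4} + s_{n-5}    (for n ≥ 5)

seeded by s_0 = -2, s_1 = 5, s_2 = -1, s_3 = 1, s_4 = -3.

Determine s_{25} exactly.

-13314307

s_5 = 1·-3 + 3·1 + 1·-1 + 1·5 + 1·-2 = 2
s_6 = 1·2 + 3·-3 + 1·1 + 1·-1 + 1·5 = -2
s_7 = 1·-2 + 3·2 + 1·-3 + 1·1 + 1·-1 = 1
s_8 = 1·1 + 3·-2 + 1·2 + 1·-3 + 1·1 = -5
s_9 = 1·-5 + 3·1 + 1·-2 + 1·2 + 1·-3 = -5
s_10 = 1·-5 + 3·-5 + 1·1 + 1·-2 + 1·2 = -19
s_11 = 1·-19 + 3·-5 + 1·-5 + 1·1 + 1·-2 = -40
s_12 = 1·-40 + 3·-19 + 1·-5 + 1·-5 + 1·1 = -106
s_13 = 1·-106 + 3·-40 + 1·-19 + 1·-5 + 1·-5 = -255
s_14 = 1·-255 + 3·-106 + 1·-40 + 1·-19 + 1·-5 = -637
s_15 = 1·-637 + 3·-255 + 1·-106 + 1·-40 + 1·-19 = -1567
s_16 = 1·-1567 + 3·-637 + 1·-255 + 1·-106 + 1·-40 = -3879
s_17 = 1·-3879 + 3·-1567 + 1·-637 + 1·-255 + 1·-106 = -9578
s_18 = 1·-9578 + 3·-3879 + 1·-1567 + 1·-637 + 1·-255 = -23674
s_19 = 1·-23674 + 3·-9578 + 1·-3879 + 1·-1567 + 1·-637 = -58491
s_20 = 1·-58491 + 3·-23674 + 1·-9578 + 1·-3879 + 1·-1567 = -144537
s_21 = 1·-144537 + 3·-58491 + 1·-23674 + 1·-9578 + 1·-3879 = -357141
s_22 = 1·-357141 + 3·-144537 + 1·-58491 + 1·-23674 + 1·-9578 = -882495
s_23 = 1·-882495 + 3·-357141 + 1·-144537 + 1·-58491 + 1·-23674 = -2180620
s_24 = 1·-2180620 + 3·-882495 + 1·-357141 + 1·-144537 + 1·-58491 = -5388274
s_25 = 1·-5388274 + 3·-2180620 + 1·-882495 + 1·-357141 + 1·-144537 = -13314307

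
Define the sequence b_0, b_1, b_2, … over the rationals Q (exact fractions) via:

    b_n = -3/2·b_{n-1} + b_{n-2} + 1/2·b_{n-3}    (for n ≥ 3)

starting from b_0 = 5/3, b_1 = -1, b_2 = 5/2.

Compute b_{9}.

b_3 = -3/2·5/2 + 1·-1 + 1/2·5/3 = -47/12
b_4 = -3/2·-47/12 + 1·5/2 + 1/2·-1 = 63/8
b_5 = -3/2·63/8 + 1·-47/12 + 1/2·5/2 = -695/48
b_6 = -3/2·-695/48 + 1·63/8 + 1/2·-47/12 = 2653/96
b_7 = -3/2·2653/96 + 1·-695/48 + 1/2·63/8 = -9983/192
b_8 = -3/2·-9983/192 + 1·2653/96 + 1/2·-695/48 = 37781/384
b_9 = -3/2·37781/384 + 1·-9983/192 + 1/2·2653/96 = -142663/768

-142663/768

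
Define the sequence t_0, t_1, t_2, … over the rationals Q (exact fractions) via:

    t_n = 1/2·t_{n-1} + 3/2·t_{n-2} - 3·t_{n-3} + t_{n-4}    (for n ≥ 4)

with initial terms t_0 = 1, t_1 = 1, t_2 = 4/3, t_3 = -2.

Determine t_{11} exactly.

-8337/128

t_4 = 1/2·-2 + 3/2·4/3 + -3·1 + 1·1 = -1
t_5 = 1/2·-1 + 3/2·-2 + -3·4/3 + 1·1 = -13/2
t_6 = 1/2·-13/2 + 3/2·-1 + -3·-2 + 1·4/3 = 31/12
t_7 = 1/2·31/12 + 3/2·-13/2 + -3·-1 + 1·-2 = -179/24
t_8 = 1/2·-179/24 + 3/2·31/12 + -3·-13/2 + 1·-1 = 895/48
t_9 = 1/2·895/48 + 3/2·-179/24 + -3·31/12 + 1·-13/2 = -1547/96
t_10 = 1/2·-1547/96 + 3/2·895/48 + -3·-179/24 + 1·31/12 = 8615/192
t_11 = 1/2·8615/192 + 3/2·-1547/96 + -3·895/48 + 1·-179/24 = -8337/128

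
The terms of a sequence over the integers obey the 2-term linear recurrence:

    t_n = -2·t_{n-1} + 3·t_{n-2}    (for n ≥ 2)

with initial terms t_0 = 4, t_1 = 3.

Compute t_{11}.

-44283

t_2 = -2·3 + 3·4 = 6
t_3 = -2·6 + 3·3 = -3
t_4 = -2·-3 + 3·6 = 24
t_5 = -2·24 + 3·-3 = -57
t_6 = -2·-57 + 3·24 = 186
t_7 = -2·186 + 3·-57 = -543
t_8 = -2·-543 + 3·186 = 1644
t_9 = -2·1644 + 3·-543 = -4917
t_10 = -2·-4917 + 3·1644 = 14766
t_11 = -2·14766 + 3·-4917 = -44283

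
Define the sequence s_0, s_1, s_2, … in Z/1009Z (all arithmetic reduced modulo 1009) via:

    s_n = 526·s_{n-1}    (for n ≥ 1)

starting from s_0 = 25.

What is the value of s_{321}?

s_1 = 526·25 = 33
s_2 = 526·33 = 205
s_3 = 526·205 = 876
s_4 = 526·876 = 672
s_5 = 526·672 = 322
s_6 = 526·322 = 869
Continuing the recurrence:
  s_7 = 17;  s_8 = 870;  s_9 = 543;  s_10 = 71;  s_11 = 13;  s_12 = 784
  s_13 = 712;  s_14 = 173;  s_15 = 188;  s_16 = 6;  s_17 = 129;  s_18 = 251
  s_19 = 856;  s_20 = 242;  s_21 = 158;  s_22 = 370;  s_23 = 892;  s_24 = 7
  s_25 = 655;  s_26 = 461;  s_27 = 326;  s_28 = 955;  s_29 = 857;  s_30 = 768
  s_31 = 368;  s_32 = 849;  s_33 = 596;  s_34 = 706;  s_35 = 44;  s_36 = 946
  s_37 = 159;  s_38 = 896;  s_39 = 93;  s_40 = 486;  s_41 = 359;  s_42 = 151
  s_43 = 724;  s_44 = 431;  s_45 = 690;  s_46 = 709;  s_47 = 613;  s_48 = 567
  s_49 = 587;  s_50 = 8;  s_51 = 172;  s_52 = 671;  s_53 = 805;  s_54 = 659
  s_55 = 547;  s_56 = 157;  s_57 = 853;  s_58 = 682;  s_59 = 537;  s_60 = 951
  s_61 = 771;  s_62 = 937;  s_63 = 470;  s_64 = 15;  s_65 = 827;  s_66 = 123
  s_67 = 122;  s_68 = 605;  s_69 = 395;  s_70 = 925;  s_71 = 212;  s_72 = 522
  s_73 = 124;  s_74 = 648;  s_75 = 815;  s_76 = 874;  s_77 = 629;  s_78 = 911
  s_79 = 920;  s_80 = 609;  s_81 = 481;  s_82 = 756;  s_83 = 110;  s_84 = 347
  s_85 = 902;  s_86 = 222;  s_87 = 737;  s_88 = 206;  s_89 = 393;  s_90 = 882
  s_91 = 801;  s_92 = 573;  s_93 = 716;  s_94 = 259;  s_95 = 19;  s_96 = 913
  s_97 = 963;  s_98 = 20;  s_99 = 430;  s_100 = 164;  s_101 = 499;  s_102 = 134
  s_103 = 863;  s_104 = 897;  s_105 = 619;  s_106 = 696;  s_107 = 838;  s_108 = 864
  s_109 = 414;  s_110 = 829;  s_111 = 166;  s_112 = 542;  s_113 = 554;  s_114 = 812
  s_115 = 305;  s_116 = 1008;  s_117 = 483;  s_118 = 799;  s_119 = 530;  s_120 = 296
  s_121 = 310;  s_122 = 611;  s_123 = 524;  s_124 = 167;  s_125 = 59;  s_126 = 764
  s_127 = 282;  s_128 = 9;  s_129 = 698;  s_130 = 881;  s_131 = 275;  s_132 = 363
  s_133 = 237;  s_134 = 555;  s_135 = 329;  s_136 = 515;  s_137 = 478;  s_138 = 187
  s_139 = 489;  s_140 = 928;  s_141 = 781;  s_142 = 143;  s_143 = 552;  s_144 = 769
  s_145 = 894;  s_146 = 50;  s_147 = 66;  s_148 = 410;  s_149 = 743;  s_150 = 335
  s_151 = 644;  s_152 = 729;  s_153 = 34;  s_154 = 731;  s_155 = 77;  s_156 = 142
  s_157 = 26;  s_158 = 559;  s_159 = 415;  s_160 = 346;  s_161 = 376;  s_162 = 12
  s_163 = 258;  s_164 = 502;  s_165 = 703;  s_166 = 484;  s_167 = 316;  s_168 = 740
  s_169 = 775;  s_170 = 14;  s_171 = 301;  s_172 = 922;  s_173 = 652;  s_174 = 901
  s_175 = 705;  s_176 = 527;  s_177 = 736;  s_178 = 689;  s_179 = 183;  s_180 = 403
  s_181 = 88;  s_182 = 883;  s_183 = 318;  s_184 = 783;  s_185 = 186;  s_186 = 972
  s_187 = 718;  s_188 = 302;  s_189 = 439;  s_190 = 862;  s_191 = 371;  s_192 = 409
  s_193 = 217;  s_194 = 125;  s_195 = 165;  s_196 = 16;  s_197 = 344;  s_198 = 333
  s_199 = 601;  s_200 = 309;  s_201 = 85;  s_202 = 314;  s_203 = 697;  s_204 = 355
  s_205 = 65;  s_206 = 893;  s_207 = 533;  s_208 = 865;  s_209 = 940;  s_210 = 30
  s_211 = 645;  s_212 = 246;  s_213 = 244;  s_214 = 201;  s_215 = 790;  s_216 = 841
  s_217 = 424;  s_218 = 35;  s_219 = 248;  s_220 = 287;  s_221 = 621;  s_222 = 739
  s_223 = 249;  s_224 = 813;  s_225 = 831;  s_226 = 209;  s_227 = 962;  s_228 = 503
  s_229 = 220;  s_230 = 694;  s_231 = 795;  s_232 = 444;  s_233 = 465;  s_234 = 412
  s_235 = 786;  s_236 = 755;  s_237 = 593;  s_238 = 137;  s_239 = 423;  s_240 = 518
  s_241 = 38;  s_242 = 817;  s_243 = 917;  s_244 = 40;  s_245 = 860;  s_246 = 328
  s_247 = 998;  s_248 = 268;  s_249 = 717;  s_250 = 785;  s_251 = 229;  s_252 = 383
  s_253 = 667;  s_254 = 719;  s_255 = 828;  s_256 = 649;  s_257 = 332;  s_258 = 75
  s_259 = 99;  s_260 = 615;  s_261 = 610;  s_262 = 1007;  s_263 = 966;  s_264 = 589
  s_265 = 51;  s_266 = 592;  s_267 = 620;  s_268 = 213;  s_269 = 39;  s_270 = 334
  s_271 = 118;  s_272 = 519;  s_273 = 564;  s_274 = 18;  s_275 = 387;  s_276 = 753
  s_277 = 550;  s_278 = 726;  s_279 = 474;  s_280 = 101;  s_281 = 658;  s_282 = 21
  s_283 = 956;  s_284 = 374;  s_285 = 978;  s_286 = 847;  s_287 = 553;  s_288 = 286
  s_289 = 95;  s_290 = 529;  s_291 = 779;  s_292 = 100;  s_293 = 132;  s_294 = 820
  s_295 = 477;  s_296 = 670;  s_297 = 279;  s_298 = 449;  s_299 = 68;  s_300 = 453
  s_301 = 154;  s_302 = 284;  s_303 = 52;  s_304 = 109;  s_305 = 830;  s_306 = 692
  s_307 = 752;  s_308 = 24;  s_309 = 516;  s_310 = 1004;  s_311 = 397;  s_312 = 968
  s_313 = 632;  s_314 = 471;  s_315 = 541;  s_316 = 28;  s_317 = 602;  s_318 = 835
  s_319 = 295
s_320 = 526·295 = 793
s_321 = 526·793 = 401

401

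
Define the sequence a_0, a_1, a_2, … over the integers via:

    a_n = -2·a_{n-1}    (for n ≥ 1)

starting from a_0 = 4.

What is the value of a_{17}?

-524288

a_1 = -2·4 = -8
a_2 = -2·-8 = 16
a_3 = -2·16 = -32
a_4 = -2·-32 = 64
a_5 = -2·64 = -128
a_6 = -2·-128 = 256
a_7 = -2·256 = -512
a_8 = -2·-512 = 1024
a_9 = -2·1024 = -2048
a_10 = -2·-2048 = 4096
a_11 = -2·4096 = -8192
a_12 = -2·-8192 = 16384
a_13 = -2·16384 = -32768
a_14 = -2·-32768 = 65536
a_15 = -2·65536 = -131072
a_16 = -2·-131072 = 262144
a_17 = -2·262144 = -524288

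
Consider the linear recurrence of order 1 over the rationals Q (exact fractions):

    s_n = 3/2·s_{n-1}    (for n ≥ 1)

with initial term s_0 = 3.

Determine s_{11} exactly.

s_1 = 3/2·3 = 9/2
s_2 = 3/2·9/2 = 27/4
s_3 = 3/2·27/4 = 81/8
s_4 = 3/2·81/8 = 243/16
s_5 = 3/2·243/16 = 729/32
s_6 = 3/2·729/32 = 2187/64
s_7 = 3/2·2187/64 = 6561/128
s_8 = 3/2·6561/128 = 19683/256
s_9 = 3/2·19683/256 = 59049/512
s_10 = 3/2·59049/512 = 177147/1024
s_11 = 3/2·177147/1024 = 531441/2048

531441/2048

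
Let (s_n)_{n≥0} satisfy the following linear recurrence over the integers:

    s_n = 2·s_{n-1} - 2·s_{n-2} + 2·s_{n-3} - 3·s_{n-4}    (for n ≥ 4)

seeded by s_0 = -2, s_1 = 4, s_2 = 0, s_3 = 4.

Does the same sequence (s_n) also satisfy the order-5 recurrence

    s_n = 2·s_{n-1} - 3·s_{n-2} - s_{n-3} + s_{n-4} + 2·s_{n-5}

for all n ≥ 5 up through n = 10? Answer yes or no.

Terms s_0..s_10: -2, 4, 0, 4, 22, 24, 12, 8, -26, -116, -200
n=5: candidate gives 32, actual s_5 = 24 ✗

no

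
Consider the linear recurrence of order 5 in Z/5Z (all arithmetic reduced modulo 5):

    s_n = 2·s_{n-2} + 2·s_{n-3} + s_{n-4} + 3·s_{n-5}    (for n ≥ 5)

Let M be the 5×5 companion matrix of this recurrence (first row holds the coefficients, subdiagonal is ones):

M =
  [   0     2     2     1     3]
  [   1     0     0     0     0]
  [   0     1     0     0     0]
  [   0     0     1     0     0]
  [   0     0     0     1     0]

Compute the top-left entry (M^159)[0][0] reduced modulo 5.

2

(M^159)[0][0] is the top entry after applying M 159 times to the unit state (1, 0, 0, 0, 0). Equivalently it is h_{163} for the auxiliary sequence (h_n) obeying the same recurrence with h_4 = 1 and h_i = 0 for 0 ≤ i < 4:
h_5 = 0·1 + 2·0 + 2·0 + 1·0 + 3·0 = 0
h_6 = 0·0 + 2·1 + 2·0 + 1·0 + 3·0 = 2
h_7 = 0·2 + 2·0 + 2·1 + 1·0 + 3·0 = 2
h_8 = 0·2 + 2·2 + 2·0 + 1·1 + 3·0 = 0
h_9 = 0·0 + 2·2 + 2·2 + 1·0 + 3·1 = 1
h_10 = 0·1 + 2·0 + 2·2 + 1·2 + 3·0 = 1
Continuing the recurrence:
  h_11 = 0;  h_12 = 0;  h_13 = 3;  h_14 = 4;  h_15 = 4;  h_16 = 4
  h_17 = 4;  h_18 = 4;  h_19 = 2;  h_20 = 2;  h_21 = 3;  h_22 = 4
  h_23 = 4;  h_24 = 2;  h_25 = 0;  h_26 = 0;  h_27 = 0;  h_28 = 4
  h_29 = 1;  h_30 = 3;  h_31 = 0;  h_32 = 2;  h_33 = 4;  h_34 = 0
  h_35 = 1;  h_36 = 0;  h_37 = 2;  h_38 = 4;  h_39 = 0;  h_40 = 0
  h_41 = 0;  h_42 = 0;  h_43 = 2;  h_44 = 0;  h_45 = 4;  h_46 = 4
  h_47 = 0;  h_48 = 2;  h_49 = 2;  h_50 = 0;  h_51 = 0;  h_52 = 1
  h_53 = 3;  h_54 = 3;  h_55 = 3;  h_56 = 3;  h_57 = 3;  h_58 = 4
  h_59 = 4;  h_60 = 1;  h_61 = 3;  h_62 = 3;  h_63 = 4;  h_64 = 0
  h_65 = 0;  h_66 = 0;  h_67 = 3;  h_68 = 2;  h_69 = 1;  h_70 = 0
  h_71 = 4;  h_72 = 3;  h_73 = 0;  h_74 = 2;  h_75 = 0;  h_76 = 4
  h_77 = 3;  h_78 = 0;  h_79 = 0;  h_80 = 0;  h_81 = 0;  h_82 = 4
  h_83 = 0;  h_84 = 3;  h_85 = 3;  h_86 = 0;  h_87 = 4;  h_88 = 4
  h_89 = 0;  h_90 = 0;  h_91 = 2;  h_92 = 1;  h_93 = 1;  h_94 = 1
  h_95 = 1;  h_96 = 1;  h_97 = 3;  h_98 = 3;  h_99 = 2;  h_100 = 1
  h_101 = 1;  h_102 = 3;  h_103 = 0;  h_104 = 0;  h_105 = 0;  h_106 = 1
  h_107 = 4;  h_108 = 2;  h_109 = 0;  h_110 = 3;  h_111 = 1;  h_112 = 0
  h_113 = 4;  h_114 = 0;  h_115 = 3;  h_116 = 1;  h_117 = 0;  h_118 = 0
  h_119 = 0;  h_120 = 0;  h_121 = 3;  h_122 = 0;  h_123 = 1;  h_124 = 1
  h_125 = 0;  h_126 = 3;  h_127 = 3;  h_128 = 0;  h_129 = 0;  h_130 = 4
  h_131 = 2;  h_132 = 2;  h_133 = 2;  h_134 = 2;  h_135 = 2;  h_136 = 1
  h_137 = 1;  h_138 = 4;  h_139 = 2;  h_140 = 2;  h_141 = 1;  h_142 = 0
  h_143 = 0;  h_144 = 0;  h_145 = 2;  h_146 = 3;  h_147 = 4;  h_148 = 0
  h_149 = 1;  h_150 = 2;  h_151 = 0;  h_152 = 3;  h_153 = 0;  h_154 = 1
  h_155 = 2;  h_156 = 0;  h_157 = 0;  h_158 = 0;  h_159 = 0;  h_160 = 1
  h_161 = 0
h_162 = 0·0 + 2·1 + 2·0 + 1·0 + 3·0 = 2
h_163 = 0·2 + 2·0 + 2·1 + 1·0 + 3·0 = 2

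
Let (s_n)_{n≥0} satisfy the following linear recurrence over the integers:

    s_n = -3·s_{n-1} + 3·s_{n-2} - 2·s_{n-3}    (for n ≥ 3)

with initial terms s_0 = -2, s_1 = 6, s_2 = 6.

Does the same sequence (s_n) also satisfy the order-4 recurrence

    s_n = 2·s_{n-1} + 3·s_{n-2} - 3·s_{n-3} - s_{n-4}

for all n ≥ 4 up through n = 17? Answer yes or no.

no

Terms s_0..s_17: -2, 6, 6, 4, -6, 18, -80, 306, -1194, 4660, -18174, 70890, -276512, 1078554, -4206978, 16409620, -64006902, 249663522
n=4: candidate gives 10, actual s_4 = -6 ✗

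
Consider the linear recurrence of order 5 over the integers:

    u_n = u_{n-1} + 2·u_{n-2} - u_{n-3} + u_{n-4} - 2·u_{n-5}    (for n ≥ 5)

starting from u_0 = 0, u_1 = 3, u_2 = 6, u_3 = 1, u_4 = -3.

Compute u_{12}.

u_5 = 1·-3 + 2·1 + -1·6 + 1·3 + -2·0 = -4
u_6 = 1·-4 + 2·-3 + -1·1 + 1·6 + -2·3 = -11
u_7 = 1·-11 + 2·-4 + -1·-3 + 1·1 + -2·6 = -27
u_8 = 1·-27 + 2·-11 + -1·-4 + 1·-3 + -2·1 = -50
u_9 = 1·-50 + 2·-27 + -1·-11 + 1·-4 + -2·-3 = -91
u_10 = 1·-91 + 2·-50 + -1·-27 + 1·-11 + -2·-4 = -167
u_11 = 1·-167 + 2·-91 + -1·-50 + 1·-27 + -2·-11 = -304
u_12 = 1·-304 + 2·-167 + -1·-91 + 1·-50 + -2·-27 = -543

-543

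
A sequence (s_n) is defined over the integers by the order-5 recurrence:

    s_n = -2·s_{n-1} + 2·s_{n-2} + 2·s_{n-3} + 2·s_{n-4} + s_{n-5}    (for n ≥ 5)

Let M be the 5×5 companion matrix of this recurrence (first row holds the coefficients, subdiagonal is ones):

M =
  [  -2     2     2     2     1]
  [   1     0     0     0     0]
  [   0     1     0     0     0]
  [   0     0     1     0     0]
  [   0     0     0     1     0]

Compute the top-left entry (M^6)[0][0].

(M^6)[0][0] is the top entry after applying M 6 times to the unit state (1, 0, 0, 0, 0). Equivalently it is h_{10} for the auxiliary sequence (h_n) obeying the same recurrence with h_4 = 1 and h_i = 0 for 0 ≤ i < 4:
h_5 = -2·1 + 2·0 + 2·0 + 2·0 + 1·0 = -2
h_6 = -2·-2 + 2·1 + 2·0 + 2·0 + 1·0 = 6
h_7 = -2·6 + 2·-2 + 2·1 + 2·0 + 1·0 = -14
h_8 = -2·-14 + 2·6 + 2·-2 + 2·1 + 1·0 = 38
h_9 = -2·38 + 2·-14 + 2·6 + 2·-2 + 1·1 = -95
h_10 = -2·-95 + 2·38 + 2·-14 + 2·6 + 1·-2 = 248

248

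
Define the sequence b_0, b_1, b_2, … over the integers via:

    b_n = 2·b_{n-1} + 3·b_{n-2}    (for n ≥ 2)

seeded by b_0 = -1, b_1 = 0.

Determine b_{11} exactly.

b_2 = 2·0 + 3·-1 = -3
b_3 = 2·-3 + 3·0 = -6
b_4 = 2·-6 + 3·-3 = -21
b_5 = 2·-21 + 3·-6 = -60
b_6 = 2·-60 + 3·-21 = -183
b_7 = 2·-183 + 3·-60 = -546
b_8 = 2·-546 + 3·-183 = -1641
b_9 = 2·-1641 + 3·-546 = -4920
b_10 = 2·-4920 + 3·-1641 = -14763
b_11 = 2·-14763 + 3·-4920 = -44286

-44286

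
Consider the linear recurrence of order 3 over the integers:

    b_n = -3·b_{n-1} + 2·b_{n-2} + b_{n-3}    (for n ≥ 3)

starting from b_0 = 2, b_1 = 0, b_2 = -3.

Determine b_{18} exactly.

-1555447263

b_3 = -3·-3 + 2·0 + 1·2 = 11
b_4 = -3·11 + 2·-3 + 1·0 = -39
b_5 = -3·-39 + 2·11 + 1·-3 = 136
b_6 = -3·136 + 2·-39 + 1·11 = -475
b_7 = -3·-475 + 2·136 + 1·-39 = 1658
b_8 = -3·1658 + 2·-475 + 1·136 = -5788
b_9 = -3·-5788 + 2·1658 + 1·-475 = 20205
b_10 = -3·20205 + 2·-5788 + 1·1658 = -70533
b_11 = -3·-70533 + 2·20205 + 1·-5788 = 246221
b_12 = -3·246221 + 2·-70533 + 1·20205 = -859524
b_13 = -3·-859524 + 2·246221 + 1·-70533 = 3000481
b_14 = -3·3000481 + 2·-859524 + 1·246221 = -10474270
b_15 = -3·-10474270 + 2·3000481 + 1·-859524 = 36564248
b_16 = -3·36564248 + 2·-10474270 + 1·3000481 = -127640803
b_17 = -3·-127640803 + 2·36564248 + 1·-10474270 = 445576635
b_18 = -3·445576635 + 2·-127640803 + 1·36564248 = -1555447263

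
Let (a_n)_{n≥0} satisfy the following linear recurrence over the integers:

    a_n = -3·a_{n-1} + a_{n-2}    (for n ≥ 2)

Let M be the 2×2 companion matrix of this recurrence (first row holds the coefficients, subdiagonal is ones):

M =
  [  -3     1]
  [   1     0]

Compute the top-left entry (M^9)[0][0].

(M^9)[0][0] is the top entry after applying M 9 times to the unit state (1, 0). Equivalently it is h_{10} for the auxiliary sequence (h_n) obeying the same recurrence with h_1 = 1 and h_i = 0 for 0 ≤ i < 1:
h_2 = -3·1 + 1·0 = -3
h_3 = -3·-3 + 1·1 = 10
h_4 = -3·10 + 1·-3 = -33
h_5 = -3·-33 + 1·10 = 109
h_6 = -3·109 + 1·-33 = -360
h_7 = -3·-360 + 1·109 = 1189
h_8 = -3·1189 + 1·-360 = -3927
h_9 = -3·-3927 + 1·1189 = 12970
h_10 = -3·12970 + 1·-3927 = -42837

-42837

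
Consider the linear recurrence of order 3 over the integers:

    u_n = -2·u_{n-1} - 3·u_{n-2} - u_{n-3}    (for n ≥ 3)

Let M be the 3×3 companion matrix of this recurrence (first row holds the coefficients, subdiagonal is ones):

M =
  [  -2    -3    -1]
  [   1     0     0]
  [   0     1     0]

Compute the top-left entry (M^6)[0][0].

10

(M^6)[0][0] is the top entry after applying M 6 times to the unit state (1, 0, 0). Equivalently it is h_{8} for the auxiliary sequence (h_n) obeying the same recurrence with h_2 = 1 and h_i = 0 for 0 ≤ i < 2:
h_3 = -2·1 + -3·0 + -1·0 = -2
h_4 = -2·-2 + -3·1 + -1·0 = 1
h_5 = -2·1 + -3·-2 + -1·1 = 3
h_6 = -2·3 + -3·1 + -1·-2 = -7
h_7 = -2·-7 + -3·3 + -1·1 = 4
h_8 = -2·4 + -3·-7 + -1·3 = 10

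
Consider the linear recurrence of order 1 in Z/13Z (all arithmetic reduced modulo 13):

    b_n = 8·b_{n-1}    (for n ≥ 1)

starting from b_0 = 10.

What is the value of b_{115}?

11

b_1 = 8·10 = 2
b_2 = 8·2 = 3
b_3 = 8·3 = 11
b_4 = 8·11 = 10
(b_4) = (10) = (b_0), so the sequence has period 4.
115 ≡ 3 (mod 4), hence b_115 = b_3 = 11.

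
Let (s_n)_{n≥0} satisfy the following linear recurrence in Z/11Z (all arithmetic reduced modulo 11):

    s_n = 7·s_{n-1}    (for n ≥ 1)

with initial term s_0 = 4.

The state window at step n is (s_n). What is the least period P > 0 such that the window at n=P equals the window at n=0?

n=0: window = (4)
n=1: window = (6)
n=2: window = (9)
n=3: window = (8)
n=4: window = (1)
n=5: window = (7)
n=6: window = (5)
n=7: window = (2)
n=8: window = (3)
n=9: window = (10)
n=10: window = (4)
window at n=10 equals window at n=0 → period = 10

10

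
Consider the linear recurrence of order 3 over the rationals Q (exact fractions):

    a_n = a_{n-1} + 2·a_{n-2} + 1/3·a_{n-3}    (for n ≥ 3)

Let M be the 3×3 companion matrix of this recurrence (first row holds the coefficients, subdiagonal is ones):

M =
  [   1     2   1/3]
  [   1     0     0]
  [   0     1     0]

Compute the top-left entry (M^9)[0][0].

11281/27

(M^9)[0][0] is the top entry after applying M 9 times to the unit state (1, 0, 0). Equivalently it is h_{11} for the auxiliary sequence (h_n) obeying the same recurrence with h_2 = 1 and h_i = 0 for 0 ≤ i < 2:
h_3 = 1·1 + 2·0 + 1/3·0 = 1
h_4 = 1·1 + 2·1 + 1/3·0 = 3
h_5 = 1·3 + 2·1 + 1/3·1 = 16/3
h_6 = 1·16/3 + 2·3 + 1/3·1 = 35/3
h_7 = 1·35/3 + 2·16/3 + 1/3·3 = 70/3
h_8 = 1·70/3 + 2·35/3 + 1/3·16/3 = 436/9
h_9 = 1·436/9 + 2·70/3 + 1/3·35/3 = 99
h_10 = 1·99 + 2·436/9 + 1/3·70/3 = 611/3
h_11 = 1·611/3 + 2·99 + 1/3·436/9 = 11281/27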